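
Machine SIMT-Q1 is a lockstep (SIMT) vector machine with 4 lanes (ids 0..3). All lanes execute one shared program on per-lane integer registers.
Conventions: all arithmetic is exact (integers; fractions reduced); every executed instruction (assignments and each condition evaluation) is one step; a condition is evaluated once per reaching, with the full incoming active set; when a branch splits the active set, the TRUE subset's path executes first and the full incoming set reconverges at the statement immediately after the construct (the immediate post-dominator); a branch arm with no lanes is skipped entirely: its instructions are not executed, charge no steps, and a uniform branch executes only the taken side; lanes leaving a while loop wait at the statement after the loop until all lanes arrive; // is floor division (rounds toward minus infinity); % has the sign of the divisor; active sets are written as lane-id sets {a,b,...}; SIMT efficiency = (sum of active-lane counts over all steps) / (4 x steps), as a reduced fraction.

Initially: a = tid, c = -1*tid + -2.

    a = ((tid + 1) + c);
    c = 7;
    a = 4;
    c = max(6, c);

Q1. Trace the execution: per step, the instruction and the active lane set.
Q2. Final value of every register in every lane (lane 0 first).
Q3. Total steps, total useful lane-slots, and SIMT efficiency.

step 0: a <- ((tid + 1) + c)         {0,1,2,3}
step 1: c <- 7                       {0,1,2,3}
step 2: a <- 4                       {0,1,2,3}
step 3: c <- max(6, c)               {0,1,2,3}

Answer: 4 steps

a: 4,4,4,4
c: 7,7,7,7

steps = 4; useful = 16; efficiency = 16/16 = 1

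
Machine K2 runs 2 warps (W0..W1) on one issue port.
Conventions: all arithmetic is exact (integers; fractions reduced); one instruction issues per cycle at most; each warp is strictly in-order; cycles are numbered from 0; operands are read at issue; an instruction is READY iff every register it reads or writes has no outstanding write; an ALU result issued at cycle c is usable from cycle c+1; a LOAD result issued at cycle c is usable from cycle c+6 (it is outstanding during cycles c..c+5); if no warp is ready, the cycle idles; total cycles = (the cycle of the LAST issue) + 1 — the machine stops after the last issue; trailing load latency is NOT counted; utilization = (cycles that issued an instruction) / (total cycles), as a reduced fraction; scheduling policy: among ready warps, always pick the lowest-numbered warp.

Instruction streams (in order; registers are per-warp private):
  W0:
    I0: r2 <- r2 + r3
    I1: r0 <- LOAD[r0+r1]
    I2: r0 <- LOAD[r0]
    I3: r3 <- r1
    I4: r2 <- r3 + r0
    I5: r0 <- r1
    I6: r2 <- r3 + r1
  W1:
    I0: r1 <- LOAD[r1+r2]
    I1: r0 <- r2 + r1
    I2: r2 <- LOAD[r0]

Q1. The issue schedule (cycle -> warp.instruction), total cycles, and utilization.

cycle 0: W0.I0
cycle 1: W0.I1
cycle 2: W1.I0
cycle 3: idle
cycle 4: idle
cycle 5: idle
cycle 6: idle
cycle 7: W0.I2
cycle 8: W0.I3
cycle 9: W1.I1
cycle 10: W1.I2
cycle 11: idle
cycle 12: idle
cycle 13: W0.I4
cycle 14: W0.I5
cycle 15: W0.I6

Answer: 16 cycles, utilization 5/8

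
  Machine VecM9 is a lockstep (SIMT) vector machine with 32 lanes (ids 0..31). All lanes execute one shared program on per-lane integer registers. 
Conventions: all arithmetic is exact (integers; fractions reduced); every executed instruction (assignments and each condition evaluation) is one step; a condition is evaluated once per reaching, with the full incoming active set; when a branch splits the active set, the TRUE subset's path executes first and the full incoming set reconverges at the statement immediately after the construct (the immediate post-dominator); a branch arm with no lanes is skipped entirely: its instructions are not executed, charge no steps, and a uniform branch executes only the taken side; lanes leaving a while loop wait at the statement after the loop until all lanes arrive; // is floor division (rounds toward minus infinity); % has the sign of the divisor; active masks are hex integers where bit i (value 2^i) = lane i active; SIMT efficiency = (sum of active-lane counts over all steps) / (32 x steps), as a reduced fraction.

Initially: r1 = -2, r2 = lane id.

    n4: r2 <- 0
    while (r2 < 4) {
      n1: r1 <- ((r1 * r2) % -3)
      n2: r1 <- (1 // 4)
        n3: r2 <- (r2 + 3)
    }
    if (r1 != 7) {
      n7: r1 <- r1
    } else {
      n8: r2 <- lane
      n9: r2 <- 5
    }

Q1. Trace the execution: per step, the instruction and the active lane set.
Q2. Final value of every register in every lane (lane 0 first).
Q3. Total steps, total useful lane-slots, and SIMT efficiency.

step 0: r2 <- 0                      0xffffffff
step 1: eval (r2 < 4)                0xffffffff
step 2: r1 <- ((r1 * r2) % -3)       0xffffffff
step 3: r1 <- (1 // 4)               0xffffffff
step 4: r2 <- (r2 + 3)               0xffffffff
step 5: eval (r2 < 4)                0xffffffff
step 6: r1 <- ((r1 * r2) % -3)       0xffffffff
step 7: r1 <- (1 // 4)               0xffffffff
step 8: r2 <- (r2 + 3)               0xffffffff
step 9: eval (r2 < 4)                0xffffffff
step 10: eval (r1 != 7)               0xffffffff
step 11: r1 <- r1                     0xffffffff

Answer: 12 steps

r1: 0,0,0,0,0,0,0,0,0,0,0,0,0,0,0,0,0,0,0,0,0,0,0,0,0,0,0,0,0,0,0,0
r2: 6,6,6,6,6,6,6,6,6,6,6,6,6,6,6,6,6,6,6,6,6,6,6,6,6,6,6,6,6,6,6,6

steps = 12; useful = 384; efficiency = 384/384 = 1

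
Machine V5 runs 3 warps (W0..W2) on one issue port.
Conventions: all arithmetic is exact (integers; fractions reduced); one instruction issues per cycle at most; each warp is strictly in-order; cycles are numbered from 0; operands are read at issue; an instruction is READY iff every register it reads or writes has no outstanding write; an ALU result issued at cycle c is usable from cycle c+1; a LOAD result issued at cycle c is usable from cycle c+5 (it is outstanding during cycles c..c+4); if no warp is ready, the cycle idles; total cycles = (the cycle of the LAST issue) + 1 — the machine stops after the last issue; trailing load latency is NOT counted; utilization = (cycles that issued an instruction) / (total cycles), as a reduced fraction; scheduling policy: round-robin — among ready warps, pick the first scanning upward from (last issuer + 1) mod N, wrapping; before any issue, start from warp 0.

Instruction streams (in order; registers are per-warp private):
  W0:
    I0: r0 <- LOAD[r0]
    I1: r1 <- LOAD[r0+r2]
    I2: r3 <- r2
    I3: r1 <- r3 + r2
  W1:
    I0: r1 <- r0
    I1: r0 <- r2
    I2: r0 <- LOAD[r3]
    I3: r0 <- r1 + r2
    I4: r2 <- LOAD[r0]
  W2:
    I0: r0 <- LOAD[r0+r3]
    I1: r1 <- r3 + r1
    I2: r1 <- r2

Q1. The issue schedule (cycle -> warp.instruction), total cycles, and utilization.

cycle 0: W0.I0
cycle 1: W1.I0
cycle 2: W2.I0
cycle 3: W1.I1
cycle 4: W2.I1
cycle 5: W0.I1
cycle 6: W1.I2
cycle 7: W2.I2
cycle 8: W0.I2
cycle 9: idle
cycle 10: W0.I3
cycle 11: W1.I3
cycle 12: W1.I4

Answer: 13 cycles, utilization 12/13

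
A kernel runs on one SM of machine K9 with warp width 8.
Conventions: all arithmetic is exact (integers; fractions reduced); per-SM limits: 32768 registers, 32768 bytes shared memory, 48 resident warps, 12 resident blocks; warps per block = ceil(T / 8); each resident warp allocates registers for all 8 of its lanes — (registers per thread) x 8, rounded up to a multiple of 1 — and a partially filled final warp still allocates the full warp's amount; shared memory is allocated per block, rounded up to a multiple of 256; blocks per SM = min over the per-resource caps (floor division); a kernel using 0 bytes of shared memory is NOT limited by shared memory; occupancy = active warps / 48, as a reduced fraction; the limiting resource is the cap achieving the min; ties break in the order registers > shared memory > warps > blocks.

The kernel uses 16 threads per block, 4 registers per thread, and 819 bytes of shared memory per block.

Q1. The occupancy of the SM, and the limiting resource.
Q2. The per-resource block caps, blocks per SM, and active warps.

Answer: occupancy 1/2, limited by blocks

registers: 512 blocks
shared memory: 32 blocks
warps: 24 blocks
blocks: 12 blocks

Answer: 12 blocks, 24 active warps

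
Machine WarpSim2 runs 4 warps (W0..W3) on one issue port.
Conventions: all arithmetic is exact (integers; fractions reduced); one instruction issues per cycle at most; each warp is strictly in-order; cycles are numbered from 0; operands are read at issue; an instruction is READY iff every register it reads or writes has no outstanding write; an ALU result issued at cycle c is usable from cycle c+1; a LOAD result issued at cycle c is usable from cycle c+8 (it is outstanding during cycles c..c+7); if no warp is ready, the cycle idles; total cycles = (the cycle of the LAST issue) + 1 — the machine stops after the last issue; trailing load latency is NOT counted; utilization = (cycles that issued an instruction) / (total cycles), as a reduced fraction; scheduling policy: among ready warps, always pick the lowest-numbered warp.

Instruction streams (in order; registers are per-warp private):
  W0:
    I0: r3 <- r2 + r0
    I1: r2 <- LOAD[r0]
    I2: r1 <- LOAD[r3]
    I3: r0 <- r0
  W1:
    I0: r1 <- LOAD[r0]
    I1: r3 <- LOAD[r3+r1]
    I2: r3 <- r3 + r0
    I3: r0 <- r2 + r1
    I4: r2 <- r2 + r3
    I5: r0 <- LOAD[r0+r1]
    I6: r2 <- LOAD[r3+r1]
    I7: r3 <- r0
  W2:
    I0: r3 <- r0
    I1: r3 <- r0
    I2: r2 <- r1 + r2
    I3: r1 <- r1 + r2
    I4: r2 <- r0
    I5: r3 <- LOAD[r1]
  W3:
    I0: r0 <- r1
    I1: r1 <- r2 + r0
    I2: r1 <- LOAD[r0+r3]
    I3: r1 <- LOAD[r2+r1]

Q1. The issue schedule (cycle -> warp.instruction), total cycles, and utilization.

cycle 0: W0.I0
cycle 1: W0.I1
cycle 2: W0.I2
cycle 3: W0.I3
cycle 4: W1.I0
cycle 5: W2.I0
cycle 6: W2.I1
cycle 7: W2.I2
cycle 8: W2.I3
cycle 9: W2.I4
cycle 10: W2.I5
cycle 11: W3.I0
cycle 12: W1.I1
cycle 13: W3.I1
cycle 14: W3.I2
cycle 15: idle
cycle 16: idle
cycle 17: idle
cycle 18: idle
cycle 19: idle
cycle 20: W1.I2
cycle 21: W1.I3
cycle 22: W1.I4
cycle 23: W1.I5
cycle 24: W1.I6
cycle 25: W3.I3
cycle 26: idle
cycle 27: idle
cycle 28: idle
cycle 29: idle
cycle 30: idle
cycle 31: W1.I7

Answer: 32 cycles, utilization 11/16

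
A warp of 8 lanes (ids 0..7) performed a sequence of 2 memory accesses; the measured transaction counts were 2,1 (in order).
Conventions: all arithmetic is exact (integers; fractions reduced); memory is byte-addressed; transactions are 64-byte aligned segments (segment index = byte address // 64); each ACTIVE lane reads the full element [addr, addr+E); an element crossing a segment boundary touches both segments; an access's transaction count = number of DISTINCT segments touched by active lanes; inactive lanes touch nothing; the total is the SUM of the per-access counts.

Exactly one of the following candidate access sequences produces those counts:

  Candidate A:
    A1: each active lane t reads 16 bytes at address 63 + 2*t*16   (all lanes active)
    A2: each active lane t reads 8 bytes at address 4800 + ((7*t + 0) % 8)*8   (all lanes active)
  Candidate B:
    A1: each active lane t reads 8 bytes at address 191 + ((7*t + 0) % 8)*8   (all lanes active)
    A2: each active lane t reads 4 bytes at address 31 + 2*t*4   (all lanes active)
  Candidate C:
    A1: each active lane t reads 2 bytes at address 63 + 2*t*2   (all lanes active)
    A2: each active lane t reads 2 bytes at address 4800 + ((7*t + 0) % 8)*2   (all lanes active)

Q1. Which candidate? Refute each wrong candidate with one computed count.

A: A1 gives 5 transactions, not 2
B: A2 gives 2 transactions, not 1
C: all counts match (2,1)

Answer: C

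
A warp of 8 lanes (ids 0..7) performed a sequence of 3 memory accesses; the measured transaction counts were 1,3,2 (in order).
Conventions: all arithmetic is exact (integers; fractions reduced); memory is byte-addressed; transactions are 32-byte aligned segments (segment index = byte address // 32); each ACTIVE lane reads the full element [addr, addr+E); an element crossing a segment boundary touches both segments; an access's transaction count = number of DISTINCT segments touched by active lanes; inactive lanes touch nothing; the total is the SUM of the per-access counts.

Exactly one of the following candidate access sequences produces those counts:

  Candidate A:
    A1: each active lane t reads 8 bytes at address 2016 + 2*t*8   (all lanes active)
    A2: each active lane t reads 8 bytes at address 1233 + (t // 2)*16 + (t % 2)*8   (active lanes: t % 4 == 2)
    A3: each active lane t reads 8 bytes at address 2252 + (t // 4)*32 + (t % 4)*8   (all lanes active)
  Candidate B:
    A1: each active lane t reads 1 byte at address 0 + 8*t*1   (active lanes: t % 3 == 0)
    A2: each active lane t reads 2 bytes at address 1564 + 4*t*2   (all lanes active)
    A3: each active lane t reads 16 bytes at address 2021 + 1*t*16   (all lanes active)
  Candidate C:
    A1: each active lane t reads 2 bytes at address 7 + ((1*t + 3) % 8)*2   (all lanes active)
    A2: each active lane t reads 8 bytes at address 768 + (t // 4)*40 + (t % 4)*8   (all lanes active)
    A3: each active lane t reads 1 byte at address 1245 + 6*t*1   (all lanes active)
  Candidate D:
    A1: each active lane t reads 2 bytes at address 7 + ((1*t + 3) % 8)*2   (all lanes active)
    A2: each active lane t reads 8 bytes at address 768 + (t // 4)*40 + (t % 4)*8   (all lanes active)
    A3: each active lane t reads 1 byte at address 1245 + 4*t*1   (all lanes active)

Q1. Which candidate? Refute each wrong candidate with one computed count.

A: A1 gives 4 transactions, not 1
B: A1 gives 2 transactions, not 1
C: A3 gives 3 transactions, not 2
D: all counts match (1,3,2)

Answer: D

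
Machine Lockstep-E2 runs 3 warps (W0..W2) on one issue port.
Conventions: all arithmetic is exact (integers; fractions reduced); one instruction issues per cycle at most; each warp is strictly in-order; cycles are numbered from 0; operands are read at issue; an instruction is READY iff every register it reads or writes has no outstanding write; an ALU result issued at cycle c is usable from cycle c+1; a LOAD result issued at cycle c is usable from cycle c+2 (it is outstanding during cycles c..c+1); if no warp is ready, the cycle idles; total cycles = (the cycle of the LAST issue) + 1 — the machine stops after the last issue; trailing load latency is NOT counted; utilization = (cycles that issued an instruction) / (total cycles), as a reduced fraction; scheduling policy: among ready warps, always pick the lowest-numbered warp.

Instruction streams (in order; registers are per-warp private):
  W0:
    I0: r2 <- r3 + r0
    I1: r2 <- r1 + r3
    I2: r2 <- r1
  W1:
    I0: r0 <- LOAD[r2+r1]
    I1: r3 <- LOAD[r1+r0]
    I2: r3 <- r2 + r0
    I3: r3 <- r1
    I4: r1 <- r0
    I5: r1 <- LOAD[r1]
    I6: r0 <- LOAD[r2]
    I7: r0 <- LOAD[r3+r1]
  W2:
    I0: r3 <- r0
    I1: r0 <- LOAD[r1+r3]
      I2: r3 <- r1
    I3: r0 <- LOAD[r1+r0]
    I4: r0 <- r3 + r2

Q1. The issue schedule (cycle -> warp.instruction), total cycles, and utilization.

cycle 0: W0.I0
cycle 1: W0.I1
cycle 2: W0.I2
cycle 3: W1.I0
cycle 4: W2.I0
cycle 5: W1.I1
cycle 6: W2.I1
cycle 7: W1.I2
cycle 8: W1.I3
cycle 9: W1.I4
cycle 10: W1.I5
cycle 11: W1.I6
cycle 12: W2.I2
cycle 13: W1.I7
cycle 14: W2.I3
cycle 15: idle
cycle 16: W2.I4

Answer: 17 cycles, utilization 16/17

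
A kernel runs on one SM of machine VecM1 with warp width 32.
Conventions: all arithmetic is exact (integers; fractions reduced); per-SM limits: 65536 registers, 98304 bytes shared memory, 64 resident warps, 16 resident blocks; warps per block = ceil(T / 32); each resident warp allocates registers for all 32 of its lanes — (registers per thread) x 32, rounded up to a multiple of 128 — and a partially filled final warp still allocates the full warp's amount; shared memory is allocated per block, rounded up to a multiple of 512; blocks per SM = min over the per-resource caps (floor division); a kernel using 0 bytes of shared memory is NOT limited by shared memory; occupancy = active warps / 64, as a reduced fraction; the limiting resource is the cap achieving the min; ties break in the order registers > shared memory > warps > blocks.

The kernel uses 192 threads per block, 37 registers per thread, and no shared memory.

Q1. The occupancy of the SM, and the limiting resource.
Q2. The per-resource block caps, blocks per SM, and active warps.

Answer: occupancy 3/4, limited by registers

registers: 8 blocks
shared memory: no limit (kernel uses none)
warps: 10 blocks
blocks: 16 blocks

Answer: 8 blocks, 48 active warps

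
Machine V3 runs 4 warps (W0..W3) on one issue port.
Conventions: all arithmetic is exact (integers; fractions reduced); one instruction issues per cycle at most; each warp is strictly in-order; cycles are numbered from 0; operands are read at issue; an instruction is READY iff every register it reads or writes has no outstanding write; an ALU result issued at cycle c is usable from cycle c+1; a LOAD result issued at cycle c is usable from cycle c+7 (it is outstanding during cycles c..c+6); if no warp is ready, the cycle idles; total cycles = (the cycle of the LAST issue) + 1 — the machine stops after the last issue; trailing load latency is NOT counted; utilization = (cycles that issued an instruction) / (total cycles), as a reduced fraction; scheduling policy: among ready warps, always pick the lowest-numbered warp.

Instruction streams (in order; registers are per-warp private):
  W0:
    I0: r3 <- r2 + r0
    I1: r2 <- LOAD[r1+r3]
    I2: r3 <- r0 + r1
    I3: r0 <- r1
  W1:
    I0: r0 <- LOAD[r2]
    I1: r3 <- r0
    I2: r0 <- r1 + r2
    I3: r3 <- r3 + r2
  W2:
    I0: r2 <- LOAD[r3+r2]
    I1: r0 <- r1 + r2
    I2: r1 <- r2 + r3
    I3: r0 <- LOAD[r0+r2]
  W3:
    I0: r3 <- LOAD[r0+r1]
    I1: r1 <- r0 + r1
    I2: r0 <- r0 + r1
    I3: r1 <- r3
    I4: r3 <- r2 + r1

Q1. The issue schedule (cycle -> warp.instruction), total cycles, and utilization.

cycle 0: W0.I0
cycle 1: W0.I1
cycle 2: W0.I2
cycle 3: W0.I3
cycle 4: W1.I0
cycle 5: W2.I0
cycle 6: W3.I0
cycle 7: W3.I1
cycle 8: W3.I2
cycle 9: idle
cycle 10: idle
cycle 11: W1.I1
cycle 12: W1.I2
cycle 13: W1.I3
cycle 14: W2.I1
cycle 15: W2.I2
cycle 16: W2.I3
cycle 17: W3.I3
cycle 18: W3.I4

Answer: 19 cycles, utilization 17/19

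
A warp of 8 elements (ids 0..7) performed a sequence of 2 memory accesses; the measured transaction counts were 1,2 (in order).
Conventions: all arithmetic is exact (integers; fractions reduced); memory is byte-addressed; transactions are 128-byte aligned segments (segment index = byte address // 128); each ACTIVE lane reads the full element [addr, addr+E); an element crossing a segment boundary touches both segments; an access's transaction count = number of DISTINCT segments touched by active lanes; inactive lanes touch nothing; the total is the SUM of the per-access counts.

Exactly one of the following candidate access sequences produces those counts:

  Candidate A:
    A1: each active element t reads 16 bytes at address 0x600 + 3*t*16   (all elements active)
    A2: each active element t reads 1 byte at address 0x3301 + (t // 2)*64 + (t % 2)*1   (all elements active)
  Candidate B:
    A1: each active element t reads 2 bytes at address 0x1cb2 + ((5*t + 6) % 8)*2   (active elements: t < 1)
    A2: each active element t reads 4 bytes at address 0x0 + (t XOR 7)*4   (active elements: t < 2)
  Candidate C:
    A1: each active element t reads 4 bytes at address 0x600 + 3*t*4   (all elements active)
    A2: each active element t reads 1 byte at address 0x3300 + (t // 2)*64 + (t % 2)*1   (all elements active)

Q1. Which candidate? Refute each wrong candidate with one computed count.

A: A1 gives 3 transactions, not 1
B: A2 gives 1 transaction, not 2
C: all counts match (1,2)

Answer: C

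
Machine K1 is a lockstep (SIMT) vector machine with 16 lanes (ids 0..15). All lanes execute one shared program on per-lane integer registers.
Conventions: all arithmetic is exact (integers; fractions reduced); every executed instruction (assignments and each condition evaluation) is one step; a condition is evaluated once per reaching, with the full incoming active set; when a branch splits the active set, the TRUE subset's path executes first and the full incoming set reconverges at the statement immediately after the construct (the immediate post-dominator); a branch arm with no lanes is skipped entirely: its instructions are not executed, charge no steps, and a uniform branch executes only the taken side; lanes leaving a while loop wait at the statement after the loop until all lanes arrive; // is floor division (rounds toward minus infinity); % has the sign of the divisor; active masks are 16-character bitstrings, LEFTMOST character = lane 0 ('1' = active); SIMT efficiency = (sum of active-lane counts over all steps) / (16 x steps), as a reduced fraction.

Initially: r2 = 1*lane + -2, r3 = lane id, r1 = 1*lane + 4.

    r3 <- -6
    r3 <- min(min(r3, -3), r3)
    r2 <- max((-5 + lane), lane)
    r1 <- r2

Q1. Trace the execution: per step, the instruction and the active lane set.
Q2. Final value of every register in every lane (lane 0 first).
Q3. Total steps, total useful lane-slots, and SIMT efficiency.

step 0: r3 <- -6                     1111111111111111
step 1: r3 <- min(min(r3, -3), r3)   1111111111111111
step 2: r2 <- max((-5 + lane), lane) 1111111111111111
step 3: r1 <- r2                     1111111111111111

Answer: 4 steps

r2: 0,1,2,3,4,5,6,7,8,9,10,11,12,13,14,15
r3: -6,-6,-6,-6,-6,-6,-6,-6,-6,-6,-6,-6,-6,-6,-6,-6
r1: 0,1,2,3,4,5,6,7,8,9,10,11,12,13,14,15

steps = 4; useful = 64; efficiency = 64/64 = 1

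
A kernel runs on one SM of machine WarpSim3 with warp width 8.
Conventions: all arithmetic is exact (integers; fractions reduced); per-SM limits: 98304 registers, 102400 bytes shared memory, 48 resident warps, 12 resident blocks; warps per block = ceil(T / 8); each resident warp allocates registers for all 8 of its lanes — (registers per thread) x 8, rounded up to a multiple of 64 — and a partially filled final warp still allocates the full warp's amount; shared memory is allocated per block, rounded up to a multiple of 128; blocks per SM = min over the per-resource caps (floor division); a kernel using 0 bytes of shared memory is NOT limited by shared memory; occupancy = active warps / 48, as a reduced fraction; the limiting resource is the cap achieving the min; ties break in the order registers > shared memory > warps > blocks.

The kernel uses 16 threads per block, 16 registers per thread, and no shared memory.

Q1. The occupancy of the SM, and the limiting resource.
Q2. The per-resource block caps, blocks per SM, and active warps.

Answer: occupancy 1/2, limited by blocks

registers: 384 blocks
shared memory: no limit (kernel uses none)
warps: 24 blocks
blocks: 12 blocks

Answer: 12 blocks, 24 active warps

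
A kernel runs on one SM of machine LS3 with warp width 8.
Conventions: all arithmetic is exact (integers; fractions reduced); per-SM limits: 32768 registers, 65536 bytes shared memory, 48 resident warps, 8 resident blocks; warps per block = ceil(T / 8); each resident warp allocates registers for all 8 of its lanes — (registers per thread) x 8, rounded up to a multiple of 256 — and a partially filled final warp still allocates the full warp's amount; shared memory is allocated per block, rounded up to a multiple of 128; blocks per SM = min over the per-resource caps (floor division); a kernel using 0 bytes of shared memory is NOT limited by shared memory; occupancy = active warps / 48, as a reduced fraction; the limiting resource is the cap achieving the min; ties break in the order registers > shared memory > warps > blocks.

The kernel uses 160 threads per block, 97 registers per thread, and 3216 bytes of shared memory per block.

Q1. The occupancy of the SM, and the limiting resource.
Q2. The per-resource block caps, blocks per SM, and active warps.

Answer: occupancy 5/12, limited by registers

registers: 1 block
shared memory: 19 blocks
warps: 2 blocks
blocks: 8 blocks

Answer: 1 block, 20 active warps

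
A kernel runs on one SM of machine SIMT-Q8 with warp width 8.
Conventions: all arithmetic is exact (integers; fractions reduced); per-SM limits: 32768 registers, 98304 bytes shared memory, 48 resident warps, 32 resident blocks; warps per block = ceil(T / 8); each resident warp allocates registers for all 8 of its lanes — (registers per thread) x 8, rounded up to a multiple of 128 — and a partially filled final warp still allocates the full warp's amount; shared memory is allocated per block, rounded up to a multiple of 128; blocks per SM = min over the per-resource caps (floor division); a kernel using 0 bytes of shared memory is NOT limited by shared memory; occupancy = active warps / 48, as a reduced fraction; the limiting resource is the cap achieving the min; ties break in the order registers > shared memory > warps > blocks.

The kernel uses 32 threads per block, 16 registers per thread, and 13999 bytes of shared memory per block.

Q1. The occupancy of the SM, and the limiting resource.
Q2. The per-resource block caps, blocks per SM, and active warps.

Answer: occupancy 1/2, limited by shared memory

registers: 64 blocks
shared memory: 6 blocks
warps: 12 blocks
blocks: 32 blocks

Answer: 6 blocks, 24 active warps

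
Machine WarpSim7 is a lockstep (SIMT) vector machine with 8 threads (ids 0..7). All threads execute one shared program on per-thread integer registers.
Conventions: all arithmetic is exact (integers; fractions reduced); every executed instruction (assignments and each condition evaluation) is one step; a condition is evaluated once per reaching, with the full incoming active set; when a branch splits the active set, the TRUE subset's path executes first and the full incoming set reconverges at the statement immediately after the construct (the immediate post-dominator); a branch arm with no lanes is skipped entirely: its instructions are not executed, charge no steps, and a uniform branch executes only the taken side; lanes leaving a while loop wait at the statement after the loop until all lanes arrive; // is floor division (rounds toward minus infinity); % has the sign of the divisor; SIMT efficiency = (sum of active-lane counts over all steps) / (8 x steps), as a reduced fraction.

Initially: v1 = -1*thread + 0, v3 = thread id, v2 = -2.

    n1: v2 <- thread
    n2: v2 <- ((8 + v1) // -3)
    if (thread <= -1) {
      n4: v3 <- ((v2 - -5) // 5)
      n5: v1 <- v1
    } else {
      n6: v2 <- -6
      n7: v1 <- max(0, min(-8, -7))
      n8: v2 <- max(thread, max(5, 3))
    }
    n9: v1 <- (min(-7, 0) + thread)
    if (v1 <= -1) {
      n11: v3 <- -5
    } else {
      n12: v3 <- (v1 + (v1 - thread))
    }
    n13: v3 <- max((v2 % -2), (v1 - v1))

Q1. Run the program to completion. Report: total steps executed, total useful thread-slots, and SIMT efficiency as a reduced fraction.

Answer: 11 steps, 80 useful, 10/11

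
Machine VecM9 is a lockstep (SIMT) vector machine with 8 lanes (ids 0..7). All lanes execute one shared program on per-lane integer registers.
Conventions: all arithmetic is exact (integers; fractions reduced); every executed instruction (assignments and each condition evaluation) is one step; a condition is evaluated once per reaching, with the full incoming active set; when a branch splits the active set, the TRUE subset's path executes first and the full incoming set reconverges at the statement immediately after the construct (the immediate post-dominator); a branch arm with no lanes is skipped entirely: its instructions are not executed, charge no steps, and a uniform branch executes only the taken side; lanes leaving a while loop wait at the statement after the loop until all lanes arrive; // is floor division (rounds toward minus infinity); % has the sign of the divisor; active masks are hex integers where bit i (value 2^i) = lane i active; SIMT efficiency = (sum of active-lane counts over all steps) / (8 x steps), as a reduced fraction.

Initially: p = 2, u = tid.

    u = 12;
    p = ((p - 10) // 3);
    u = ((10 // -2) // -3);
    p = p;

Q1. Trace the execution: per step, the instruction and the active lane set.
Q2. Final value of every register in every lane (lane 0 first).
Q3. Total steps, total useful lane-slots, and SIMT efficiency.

step 0: u <- 12                      0xff
step 1: p <- ((p - 10) // 3)         0xff
step 2: u <- ((10 // -2) // -3)      0xff
step 3: p <- p                       0xff

Answer: 4 steps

p: -3,-3,-3,-3,-3,-3,-3,-3
u: 1,1,1,1,1,1,1,1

steps = 4; useful = 32; efficiency = 32/32 = 1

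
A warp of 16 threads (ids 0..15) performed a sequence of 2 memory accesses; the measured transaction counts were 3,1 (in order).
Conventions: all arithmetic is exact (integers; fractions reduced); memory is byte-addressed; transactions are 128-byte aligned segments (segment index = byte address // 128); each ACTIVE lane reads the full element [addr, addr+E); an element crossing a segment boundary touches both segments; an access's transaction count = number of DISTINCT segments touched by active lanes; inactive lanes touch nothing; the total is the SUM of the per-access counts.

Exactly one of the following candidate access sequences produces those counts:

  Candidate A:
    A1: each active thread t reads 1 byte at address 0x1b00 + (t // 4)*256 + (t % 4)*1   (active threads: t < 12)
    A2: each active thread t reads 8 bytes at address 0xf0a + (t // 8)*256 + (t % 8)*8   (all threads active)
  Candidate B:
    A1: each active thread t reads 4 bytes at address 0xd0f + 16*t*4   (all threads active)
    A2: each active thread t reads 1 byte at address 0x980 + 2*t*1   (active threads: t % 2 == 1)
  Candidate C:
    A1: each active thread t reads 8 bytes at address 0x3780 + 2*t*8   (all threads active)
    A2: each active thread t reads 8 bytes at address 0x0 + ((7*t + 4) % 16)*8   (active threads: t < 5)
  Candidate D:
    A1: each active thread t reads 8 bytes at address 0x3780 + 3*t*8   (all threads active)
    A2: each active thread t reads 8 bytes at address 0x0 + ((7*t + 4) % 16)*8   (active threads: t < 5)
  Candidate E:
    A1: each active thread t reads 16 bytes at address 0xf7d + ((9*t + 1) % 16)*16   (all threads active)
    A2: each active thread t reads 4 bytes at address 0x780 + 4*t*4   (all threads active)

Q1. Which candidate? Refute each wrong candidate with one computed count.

A: A2 gives 2 transactions, not 1
B: A1 gives 8 transactions, not 3
C: A1 gives 2 transactions, not 3
E: A2 gives 2 transactions, not 1
D: all counts match (3,1)

Answer: D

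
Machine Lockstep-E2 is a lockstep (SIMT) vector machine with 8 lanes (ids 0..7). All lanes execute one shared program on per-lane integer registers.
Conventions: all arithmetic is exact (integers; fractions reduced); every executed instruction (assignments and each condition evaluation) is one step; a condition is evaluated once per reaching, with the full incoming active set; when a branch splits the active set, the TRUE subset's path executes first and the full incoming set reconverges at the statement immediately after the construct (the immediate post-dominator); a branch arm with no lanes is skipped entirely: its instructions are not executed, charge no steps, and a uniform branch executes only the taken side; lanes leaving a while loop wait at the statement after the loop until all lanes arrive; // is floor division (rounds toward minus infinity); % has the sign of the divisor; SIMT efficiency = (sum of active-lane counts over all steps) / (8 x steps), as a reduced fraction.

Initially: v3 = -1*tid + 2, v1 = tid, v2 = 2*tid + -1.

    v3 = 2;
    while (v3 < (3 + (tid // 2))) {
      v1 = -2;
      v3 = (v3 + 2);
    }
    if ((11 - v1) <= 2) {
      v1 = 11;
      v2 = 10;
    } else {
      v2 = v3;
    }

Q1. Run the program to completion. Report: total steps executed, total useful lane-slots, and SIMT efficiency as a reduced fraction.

Answer: 10 steps, 68 useful, 17/20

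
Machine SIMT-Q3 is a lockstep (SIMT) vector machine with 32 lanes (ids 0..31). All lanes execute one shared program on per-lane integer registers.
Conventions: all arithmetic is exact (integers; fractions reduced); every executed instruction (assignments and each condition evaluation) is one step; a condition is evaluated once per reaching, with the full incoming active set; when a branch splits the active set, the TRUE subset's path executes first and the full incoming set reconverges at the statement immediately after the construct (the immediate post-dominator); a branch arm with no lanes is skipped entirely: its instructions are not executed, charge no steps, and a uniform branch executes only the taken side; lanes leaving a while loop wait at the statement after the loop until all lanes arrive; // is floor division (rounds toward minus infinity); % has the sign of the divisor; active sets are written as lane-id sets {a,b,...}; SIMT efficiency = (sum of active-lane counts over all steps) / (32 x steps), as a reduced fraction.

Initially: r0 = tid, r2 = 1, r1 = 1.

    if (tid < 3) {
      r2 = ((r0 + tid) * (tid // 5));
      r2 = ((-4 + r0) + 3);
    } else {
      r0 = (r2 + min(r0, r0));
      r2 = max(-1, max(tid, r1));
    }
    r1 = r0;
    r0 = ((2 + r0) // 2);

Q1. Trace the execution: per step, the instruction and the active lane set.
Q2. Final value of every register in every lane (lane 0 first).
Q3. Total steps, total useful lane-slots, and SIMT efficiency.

step 0: eval (tid < 3)               {0,1,2,3,4,5,6,7,8,9,10,11,12,13,14,15,16,17,18,19,20,21,22,23,24,25,26,27,28,29,30,31}
step 1: r2 <- ((r0 + tid) * (tid // 5)) {0,1,2}
step 2: r2 <- ((-4 + r0) + 3)        {0,1,2}
step 3: r0 <- (r2 + min(r0, r0))     {3,4,5,6,7,8,9,10,11,12,13,14,15,16,17,18,19,20,21,22,23,24,25,26,27,28,29,30,31}
step 4: r2 <- max(-1, max(tid, r1))  {3,4,5,6,7,8,9,10,11,12,13,14,15,16,17,18,19,20,21,22,23,24,25,26,27,28,29,30,31}
step 5: r1 <- r0                     {0,1,2,3,4,5,6,7,8,9,10,11,12,13,14,15,16,17,18,19,20,21,22,23,24,25,26,27,28,29,30,31}
step 6: r0 <- ((2 + r0) // 2)        {0,1,2,3,4,5,6,7,8,9,10,11,12,13,14,15,16,17,18,19,20,21,22,23,24,25,26,27,28,29,30,31}

Answer: 7 steps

r0: 1,1,2,3,3,4,4,5,5,6,6,7,7,8,8,9,9,10,10,11,11,12,12,13,13,14,14,15,15,16,16,17
r2: -1,0,1,3,4,5,6,7,8,9,10,11,12,13,14,15,16,17,18,19,20,21,22,23,24,25,26,27,28,29,30,31
r1: 0,1,2,4,5,6,7,8,9,10,11,12,13,14,15,16,17,18,19,20,21,22,23,24,25,26,27,28,29,30,31,32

steps = 7; useful = 160; efficiency = 160/224 = 5/7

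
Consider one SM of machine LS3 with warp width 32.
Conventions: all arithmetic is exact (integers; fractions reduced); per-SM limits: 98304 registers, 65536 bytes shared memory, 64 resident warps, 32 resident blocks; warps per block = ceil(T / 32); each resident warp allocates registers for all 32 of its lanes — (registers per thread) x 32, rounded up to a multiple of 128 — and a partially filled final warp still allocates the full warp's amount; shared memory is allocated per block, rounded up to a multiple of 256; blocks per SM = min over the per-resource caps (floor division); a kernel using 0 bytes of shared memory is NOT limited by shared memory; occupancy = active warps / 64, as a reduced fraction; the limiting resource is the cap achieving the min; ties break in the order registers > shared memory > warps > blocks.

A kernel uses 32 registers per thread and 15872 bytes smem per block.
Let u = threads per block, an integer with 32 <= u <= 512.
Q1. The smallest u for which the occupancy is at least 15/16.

Answer: u = 449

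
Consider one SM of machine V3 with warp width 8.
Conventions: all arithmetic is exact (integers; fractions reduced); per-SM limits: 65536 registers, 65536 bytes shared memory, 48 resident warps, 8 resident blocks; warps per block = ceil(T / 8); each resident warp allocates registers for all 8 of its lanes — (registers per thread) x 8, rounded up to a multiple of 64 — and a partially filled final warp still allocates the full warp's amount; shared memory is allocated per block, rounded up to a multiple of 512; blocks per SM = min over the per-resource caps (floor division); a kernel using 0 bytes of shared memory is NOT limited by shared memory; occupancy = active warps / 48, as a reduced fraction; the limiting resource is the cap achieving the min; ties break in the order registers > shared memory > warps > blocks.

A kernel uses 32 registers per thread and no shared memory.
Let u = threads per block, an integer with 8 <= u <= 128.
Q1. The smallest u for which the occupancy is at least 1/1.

Answer: u = 41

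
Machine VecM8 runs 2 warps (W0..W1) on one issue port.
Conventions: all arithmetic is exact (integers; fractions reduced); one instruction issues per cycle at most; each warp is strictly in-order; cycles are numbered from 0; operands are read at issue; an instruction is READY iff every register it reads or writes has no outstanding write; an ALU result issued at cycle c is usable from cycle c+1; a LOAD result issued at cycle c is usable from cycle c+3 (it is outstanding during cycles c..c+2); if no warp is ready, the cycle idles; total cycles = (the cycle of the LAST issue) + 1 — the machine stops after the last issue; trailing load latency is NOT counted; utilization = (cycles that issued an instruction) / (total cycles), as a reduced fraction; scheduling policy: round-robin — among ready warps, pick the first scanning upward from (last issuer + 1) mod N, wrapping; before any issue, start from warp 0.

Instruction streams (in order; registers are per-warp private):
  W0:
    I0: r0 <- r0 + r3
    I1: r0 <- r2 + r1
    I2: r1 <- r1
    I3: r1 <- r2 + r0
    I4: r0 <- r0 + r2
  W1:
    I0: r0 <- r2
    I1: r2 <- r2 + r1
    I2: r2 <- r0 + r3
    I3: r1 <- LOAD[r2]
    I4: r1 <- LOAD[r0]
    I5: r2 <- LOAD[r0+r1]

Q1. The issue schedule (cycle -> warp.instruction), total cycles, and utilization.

cycle 0: W0.I0
cycle 1: W1.I0
cycle 2: W0.I1
cycle 3: W1.I1
cycle 4: W0.I2
cycle 5: W1.I2
cycle 6: W0.I3
cycle 7: W1.I3
cycle 8: W0.I4
cycle 9: idle
cycle 10: W1.I4
cycle 11: idle
cycle 12: idle
cycle 13: W1.I5

Answer: 14 cycles, utilization 11/14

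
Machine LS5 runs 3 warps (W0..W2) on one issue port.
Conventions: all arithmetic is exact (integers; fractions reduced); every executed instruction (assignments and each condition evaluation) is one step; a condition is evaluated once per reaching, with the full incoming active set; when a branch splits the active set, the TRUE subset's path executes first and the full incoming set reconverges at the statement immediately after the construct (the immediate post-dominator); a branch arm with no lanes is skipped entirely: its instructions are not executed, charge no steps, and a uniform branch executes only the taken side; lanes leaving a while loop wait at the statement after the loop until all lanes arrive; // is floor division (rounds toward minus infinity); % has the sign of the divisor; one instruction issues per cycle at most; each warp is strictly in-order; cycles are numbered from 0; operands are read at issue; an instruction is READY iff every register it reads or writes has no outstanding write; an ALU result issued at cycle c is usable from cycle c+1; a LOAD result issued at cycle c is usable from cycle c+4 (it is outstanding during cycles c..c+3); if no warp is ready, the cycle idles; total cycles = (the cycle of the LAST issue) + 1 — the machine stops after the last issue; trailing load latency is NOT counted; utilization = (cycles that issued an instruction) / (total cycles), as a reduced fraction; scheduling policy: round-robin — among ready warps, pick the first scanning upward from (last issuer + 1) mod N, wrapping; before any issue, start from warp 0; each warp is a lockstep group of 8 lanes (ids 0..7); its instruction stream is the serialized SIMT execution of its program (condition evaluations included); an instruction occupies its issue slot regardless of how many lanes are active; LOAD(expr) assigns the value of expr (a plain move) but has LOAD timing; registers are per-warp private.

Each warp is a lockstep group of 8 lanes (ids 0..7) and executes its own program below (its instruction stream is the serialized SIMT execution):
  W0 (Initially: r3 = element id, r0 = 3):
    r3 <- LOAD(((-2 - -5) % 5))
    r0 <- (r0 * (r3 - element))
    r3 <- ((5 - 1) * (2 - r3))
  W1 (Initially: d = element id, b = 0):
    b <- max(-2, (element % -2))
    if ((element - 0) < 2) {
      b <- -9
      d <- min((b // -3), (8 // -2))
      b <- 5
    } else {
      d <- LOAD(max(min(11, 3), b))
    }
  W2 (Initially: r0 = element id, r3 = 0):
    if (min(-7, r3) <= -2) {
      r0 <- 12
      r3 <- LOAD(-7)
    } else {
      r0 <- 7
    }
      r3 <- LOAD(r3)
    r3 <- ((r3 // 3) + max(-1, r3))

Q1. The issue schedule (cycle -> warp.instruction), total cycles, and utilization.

cycle 0: W0.I0
cycle 1: W1.I0
cycle 2: W2.I0
cycle 3: W1.I1
cycle 4: W2.I1
cycle 5: W0.I1
cycle 6: W1.I2
cycle 7: W2.I2
cycle 8: W0.I2
cycle 9: W1.I3
cycle 10: W1.I4
cycle 11: W2.I3
cycle 12: W1.I5
cycle 13: idle
cycle 14: idle
cycle 15: W2.I4

Answer: 16 cycles, utilization 7/8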